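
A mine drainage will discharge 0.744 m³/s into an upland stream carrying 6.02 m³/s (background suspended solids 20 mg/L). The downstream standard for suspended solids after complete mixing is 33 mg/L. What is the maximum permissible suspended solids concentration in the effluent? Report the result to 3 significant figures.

138 mg/L

At the limit, (Qr·Cr + Qe·Cₑ)/(Qr + Qe) = 33:
Cₑ = (6.764·33 − 6.020·20.00) / 0.7440 = 138.2 mg/L.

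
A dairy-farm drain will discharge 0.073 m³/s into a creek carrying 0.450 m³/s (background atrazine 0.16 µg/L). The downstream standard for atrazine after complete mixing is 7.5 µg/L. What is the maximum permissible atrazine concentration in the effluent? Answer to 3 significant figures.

52.7 µg/L

At the limit, (Qr·Cr + Qe·Cₑ)/(Qr + Qe) = 7.5:
Cₑ = (0.5230·7.5 − 0.4500·0.1600) / 0.07300 = 52.75 µg/L.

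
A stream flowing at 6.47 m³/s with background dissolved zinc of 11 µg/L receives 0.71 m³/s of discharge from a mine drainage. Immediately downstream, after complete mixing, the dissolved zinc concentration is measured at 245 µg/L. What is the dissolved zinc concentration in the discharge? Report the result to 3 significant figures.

2380 µg/L

Mass balance: 6.470·11.00 + 0.7100·Cₑ = 7.180·245.0
→ Cₑ = (7.180·245.0 − 6.470·11.00) / 0.7100 = 2377 µg/L.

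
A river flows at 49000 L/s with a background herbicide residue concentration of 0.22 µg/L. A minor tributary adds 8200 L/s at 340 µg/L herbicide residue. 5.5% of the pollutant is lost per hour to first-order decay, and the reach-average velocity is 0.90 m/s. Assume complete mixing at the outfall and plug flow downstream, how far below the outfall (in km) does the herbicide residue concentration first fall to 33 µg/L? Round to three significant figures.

After mixing, C = (49000·0.2200 + 8200·340.0) / 57200 = 2799000/57200 = 48.93 µg/L.
5.5%/h lost → k = −ln(1 − 0.055) = 0.05657 h⁻¹.
Set 48.93·exp(−k·t) = 33 → t = ln(48.93/33)/k = 25070 s = 6.963 h.
Distance = v·t = 0.90·25070 = 22560 m = 22.56 km.

22.6 km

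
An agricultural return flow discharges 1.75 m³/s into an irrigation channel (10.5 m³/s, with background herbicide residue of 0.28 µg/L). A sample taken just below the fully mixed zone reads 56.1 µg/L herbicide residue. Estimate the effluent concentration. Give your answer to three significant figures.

Mass balance: 10.50·0.2800 + 1.750·Cₑ = 12.25·56.10
→ Cₑ = (12.25·56.10 − 10.50·0.2800) / 1.750 = 391.0 µg/L.

391 µg/L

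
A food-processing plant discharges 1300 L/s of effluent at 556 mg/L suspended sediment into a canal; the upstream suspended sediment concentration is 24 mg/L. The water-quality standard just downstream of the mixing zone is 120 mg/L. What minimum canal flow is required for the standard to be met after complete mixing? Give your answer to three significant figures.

Set C_mix = 120: (Q·24.00 + 1300·556.0) / (Q + 1300) = 120
→ Q = 1300·(556.0 − 120)/(120 − 24.00) = 5904 L/s.

5900 L/s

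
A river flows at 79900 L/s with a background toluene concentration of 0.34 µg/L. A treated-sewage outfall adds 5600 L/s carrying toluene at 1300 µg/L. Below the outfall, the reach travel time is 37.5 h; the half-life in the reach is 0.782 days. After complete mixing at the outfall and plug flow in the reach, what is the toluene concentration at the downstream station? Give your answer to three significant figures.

After mixing, C = (79900·0.3400 + 5600·1300) / 85500 = 7307000/85500 = 85.46 µg/L.
Half-life 0.782 d → k = ln 2 / 0.782 = 0.8864 d⁻¹.
First-order decay: C = 85.46·exp(−k·t) = 85.46·0.2503 = 21.39 µg/L.

21.4 µg/L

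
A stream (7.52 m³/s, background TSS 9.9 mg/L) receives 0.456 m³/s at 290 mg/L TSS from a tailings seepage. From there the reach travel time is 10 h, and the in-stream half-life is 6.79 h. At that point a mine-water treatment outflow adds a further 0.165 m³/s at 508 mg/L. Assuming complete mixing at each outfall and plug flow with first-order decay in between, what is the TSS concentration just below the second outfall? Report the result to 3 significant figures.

19.4 mg/L

Conservation of mass: C = (7.520·9.900 + 0.4560·290.0) / 7.976 = 206.7/7.976 = 25.91 mg/L; combined flow 7.976 m³/s.
Half-life 6.79 h → k = ln 2 / 6.79 = 0.1021 h⁻¹ = 2.450 d⁻¹.
First-order decay: C = 25.91·exp(−k·t) = 25.91·0.3603 = 9.337 mg/L.
At the second outfall, C = (7.976·9.337 + 0.1650·508.0) / (7.976 + 0.1650) = 19.44 mg/L.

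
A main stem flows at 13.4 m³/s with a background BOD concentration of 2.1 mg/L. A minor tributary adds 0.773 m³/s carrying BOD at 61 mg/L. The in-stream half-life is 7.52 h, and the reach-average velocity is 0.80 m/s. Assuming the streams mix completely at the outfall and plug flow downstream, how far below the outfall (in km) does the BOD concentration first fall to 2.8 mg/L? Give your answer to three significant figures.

20.0 km

Conservation of mass: C = (13.40·2.100 + 0.7730·61.00) / 14.17 = 75.29/14.17 = 5.312 mg/L.
Half-life 7.52 h → k = ln 2 / 7.52 = 0.09217 h⁻¹ = 2.212 d⁻¹.
Set 5.312·exp(−k·t) = 2.8 → t = ln(5.312/2.8)/k = 25010 s = 6.948 h.
Distance = v·t = 0.80·25010 = 20010 m = 20.01 km.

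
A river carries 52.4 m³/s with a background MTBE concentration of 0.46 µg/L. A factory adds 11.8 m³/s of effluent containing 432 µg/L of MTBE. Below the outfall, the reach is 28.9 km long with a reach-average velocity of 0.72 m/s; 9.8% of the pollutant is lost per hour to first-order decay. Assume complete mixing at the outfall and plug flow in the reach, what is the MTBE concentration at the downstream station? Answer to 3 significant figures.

25.3 µg/L

Conservation of mass: C = (52.40·0.4600 + 11.80·432.0) / 64.20 = 5122/64.20 = 79.78 µg/L.
Travel time t = 28.9·1000 / 0.72 = 40140 s = 11.15 h.
9.8%/h lost → k = −ln(1 − 0.098) = 0.1031 h⁻¹.
First-order decay: C = 79.78·exp(−k·t) = 79.78·0.3166 = 25.26 µg/L.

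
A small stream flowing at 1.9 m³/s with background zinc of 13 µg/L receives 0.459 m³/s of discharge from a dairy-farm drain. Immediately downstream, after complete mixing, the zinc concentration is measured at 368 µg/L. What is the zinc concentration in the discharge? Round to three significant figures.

1840 µg/L

Mass balance: 1.900·13.00 + 0.4590·Cₑ = 2.359·368.0
→ Cₑ = (2.359·368.0 − 1.900·13.00) / 0.4590 = 1837 µg/L.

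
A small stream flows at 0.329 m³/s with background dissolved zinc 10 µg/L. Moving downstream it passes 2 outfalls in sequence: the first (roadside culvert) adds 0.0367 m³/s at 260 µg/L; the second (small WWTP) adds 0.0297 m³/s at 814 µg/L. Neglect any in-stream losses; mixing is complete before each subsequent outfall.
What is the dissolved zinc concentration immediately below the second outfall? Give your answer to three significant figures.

93.6 µg/L

Below outfall 1: Q → 0.3657 m³/s, C = (0.3290·10.00 + 0.03670·260.0)/0.3657 = 35.09 µg/L.
Below outfall 2: Q → 0.3954 m³/s, C = (0.3657·35.09 + 0.02970·814.0)/0.3954 = 93.60 µg/L.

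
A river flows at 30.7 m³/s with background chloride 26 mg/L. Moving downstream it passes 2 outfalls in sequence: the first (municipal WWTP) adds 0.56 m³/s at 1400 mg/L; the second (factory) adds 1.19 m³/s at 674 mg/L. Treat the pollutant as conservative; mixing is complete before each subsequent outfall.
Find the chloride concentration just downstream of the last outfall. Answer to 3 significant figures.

Outfall 1: combined Q = 31.26 m³/s; C = (30.70·26.00 + 0.5600·1400)/31.26 = 50.61 mg/L.
Outfall 2: combined Q = 32.45 m³/s; C = (31.26·50.61 + 1.190·674.0)/32.45 = 73.47 mg/L.

73.5 mg/L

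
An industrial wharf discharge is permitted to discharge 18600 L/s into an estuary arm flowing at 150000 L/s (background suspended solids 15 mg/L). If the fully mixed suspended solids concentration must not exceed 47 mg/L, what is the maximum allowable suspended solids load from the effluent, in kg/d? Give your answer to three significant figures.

Mass balance at the limit: 150000·15.00 + 18600·Cₑ = 168600·47 → Cₑ = 305.1 mg/L.
18600 L/s = 18.60 m³/s. Load = 18.60 m³/s × 305.1 g/m³ × 86 400 s/d = 490300 kg/d.

490000 kg/d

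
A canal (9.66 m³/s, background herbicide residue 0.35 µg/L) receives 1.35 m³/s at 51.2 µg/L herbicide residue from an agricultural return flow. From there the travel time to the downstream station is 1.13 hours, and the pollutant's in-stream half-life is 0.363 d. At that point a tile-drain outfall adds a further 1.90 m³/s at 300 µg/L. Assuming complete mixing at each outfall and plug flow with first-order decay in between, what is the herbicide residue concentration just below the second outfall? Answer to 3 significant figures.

After mixing, C = (9.660·0.3500 + 1.350·51.20) / 11.01 = 72.50/11.01 = 6.585 µg/L; combined flow 11.01 m³/s.
Half-life 0.363 d → k = ln 2 / 0.363 = 1.909 d⁻¹.
Decay over the reach: 6.585·exp(−kt) = 6.585·0.9140 = 6.019 µg/L.
At the second outfall, C = (11.01·6.019 + 1.900·300.0) / (11.01 + 1.900) = 49.28 µg/L.

49.3 µg/L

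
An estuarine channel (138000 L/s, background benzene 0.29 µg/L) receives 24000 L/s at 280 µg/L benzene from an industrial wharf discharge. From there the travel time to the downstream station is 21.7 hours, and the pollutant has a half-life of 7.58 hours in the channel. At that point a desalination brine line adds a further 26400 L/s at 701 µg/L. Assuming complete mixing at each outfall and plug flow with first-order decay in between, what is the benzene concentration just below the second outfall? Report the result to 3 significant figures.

103 µg/L

Mass balance: C = (138000·0.2900 + 24000·280.0) / 162000 = 6760000/162000 = 41.73 µg/L; combined flow 162000 L/s.
Half-life 7.58 h → k = ln 2 / 7.58 = 0.09144 h⁻¹ = 2.195 d⁻¹.
Decay over the reach: 41.73·exp(−kt) = 41.73·0.1375 = 5.736 µg/L.
At the second outfall, C = (162000·5.736 + 26400·701.0) / (162000 + 26400) = 103.2 µg/L.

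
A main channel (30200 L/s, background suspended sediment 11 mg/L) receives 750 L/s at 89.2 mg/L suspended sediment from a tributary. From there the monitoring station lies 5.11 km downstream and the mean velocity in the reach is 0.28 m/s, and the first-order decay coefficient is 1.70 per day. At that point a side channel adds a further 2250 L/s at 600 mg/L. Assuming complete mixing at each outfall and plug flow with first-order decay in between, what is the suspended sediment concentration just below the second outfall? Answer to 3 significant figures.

Mass balance: C = (30200·11.00 + 750.0·89.20) / 30950 = 399100/30950 = 12.89 mg/L; combined flow 30950 L/s.
Travel time t = 5.11·1000 / 0.28 = 18250 s = 5.069 h.
After decay, C = 12.89 × e^(−kt) = 12.89 × 0.6983 = 9.005 mg/L.
At the second outfall, C = (30950·9.005 + 2250·600.0) / (30950 + 2250) = 49.06 mg/L.

49.1 mg/L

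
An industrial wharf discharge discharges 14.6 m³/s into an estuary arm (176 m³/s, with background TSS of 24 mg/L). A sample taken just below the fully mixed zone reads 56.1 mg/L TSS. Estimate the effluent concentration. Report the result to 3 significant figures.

Mass balance: 176.0·24.00 + 14.60·Cₑ = 190.6·56.10
→ Cₑ = (190.6·56.10 − 176.0·24.00) / 14.60 = 443.1 mg/L.

443 mg/L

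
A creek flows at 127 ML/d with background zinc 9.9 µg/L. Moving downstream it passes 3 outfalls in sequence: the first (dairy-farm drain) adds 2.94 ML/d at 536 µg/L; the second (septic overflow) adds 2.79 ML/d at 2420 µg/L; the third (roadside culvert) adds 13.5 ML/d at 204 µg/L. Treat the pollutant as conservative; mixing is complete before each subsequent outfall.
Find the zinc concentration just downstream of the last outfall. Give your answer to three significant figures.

84.4 µg/L

Below outfall 1: Q → 129.9 ML/d, C = (127.0·9.900 + 2.940·536.0)/129.9 = 21.80 µg/L.
Below outfall 2: Q → 132.7 ML/d, C = (129.9·21.80 + 2.790·2420)/132.7 = 72.21 µg/L.
Below outfall 3: Q → 146.2 ML/d, C = (132.7·72.21 + 13.50·204.0)/146.2 = 84.38 µg/L.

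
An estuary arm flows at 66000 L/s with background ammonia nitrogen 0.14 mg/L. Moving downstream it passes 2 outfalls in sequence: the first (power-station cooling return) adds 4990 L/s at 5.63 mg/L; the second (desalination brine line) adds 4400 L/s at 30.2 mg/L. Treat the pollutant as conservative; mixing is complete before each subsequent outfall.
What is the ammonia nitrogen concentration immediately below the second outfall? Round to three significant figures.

2.26 mg/L

Below outfall 1: Q → 70990 L/s, C = (66000·0.1400 + 4990·5.630)/70990 = 0.5259 mg/L.
Below outfall 2: Q → 75390 L/s, C = (70990·0.5259 + 4400·30.20)/75390 = 2.258 mg/L.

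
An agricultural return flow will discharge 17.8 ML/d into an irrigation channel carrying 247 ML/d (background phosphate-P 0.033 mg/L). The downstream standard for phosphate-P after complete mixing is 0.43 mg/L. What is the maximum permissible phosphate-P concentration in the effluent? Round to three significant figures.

5.94 mg/L

At the limit, (Qr·Cr + Qe·Cₑ)/(Qr + Qe) = 0.43:
Cₑ = (264.8·0.43 − 247.0·0.03300) / 17.80 = 5.939 mg/L.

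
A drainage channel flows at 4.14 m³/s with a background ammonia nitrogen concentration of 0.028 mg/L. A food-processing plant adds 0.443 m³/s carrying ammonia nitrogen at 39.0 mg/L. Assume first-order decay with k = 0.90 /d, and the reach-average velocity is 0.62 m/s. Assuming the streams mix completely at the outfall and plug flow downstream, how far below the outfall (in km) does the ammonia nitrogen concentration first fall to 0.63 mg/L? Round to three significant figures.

107 km

Mixed concentration C = ΣQC/ΣQ = (4.140·0.02800 + 0.4430·39.00) / 4.583 = 17.39/4.583 = 3.795 mg/L.
Set 3.795·exp(−k·t) = 0.63 → t = ln(3.795/0.63)/k = 172400 s = 47.89 h.
Distance = v·t = 0.62·172400 = 106900 m = 106.9 km.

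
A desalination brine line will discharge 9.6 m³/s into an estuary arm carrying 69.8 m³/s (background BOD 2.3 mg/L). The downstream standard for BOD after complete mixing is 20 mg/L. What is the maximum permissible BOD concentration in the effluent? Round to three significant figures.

At the limit, (Qr·Cr + Qe·Cₑ)/(Qr + Qe) = 20:
Cₑ = (79.40·20 − 69.80·2.300) / 9.600 = 148.7 mg/L.

149 mg/L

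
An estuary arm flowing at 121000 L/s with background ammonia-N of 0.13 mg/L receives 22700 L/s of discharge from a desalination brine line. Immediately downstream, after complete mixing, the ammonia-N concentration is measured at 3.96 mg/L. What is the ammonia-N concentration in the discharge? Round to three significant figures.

24.4 mg/L

Mass balance: 121000·0.1300 + 22700·Cₑ = 143700·3.960
→ Cₑ = (143700·3.960 − 121000·0.1300) / 22700 = 24.38 mg/L.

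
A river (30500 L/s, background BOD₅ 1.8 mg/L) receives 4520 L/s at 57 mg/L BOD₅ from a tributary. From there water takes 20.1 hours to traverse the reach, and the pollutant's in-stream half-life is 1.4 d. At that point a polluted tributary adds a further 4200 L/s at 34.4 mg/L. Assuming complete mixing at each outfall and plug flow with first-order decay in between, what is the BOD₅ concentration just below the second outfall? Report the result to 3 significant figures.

Mixed concentration C = ΣQC/ΣQ = (30500·1.800 + 4520·57.00) / 35020 = 312500/35020 = 8.925 mg/L; combined flow 35020 L/s.
Half-life 1.4 d → k = ln 2 / 1.4 = 0.4951 d⁻¹.
Decay over the reach: 8.925·exp(−kt) = 8.925·0.6606 = 5.895 mg/L.
Second outfall: C = (35020·5.895 + 4200·34.40)/39220 = 8.948 mg/L.

8.95 mg/L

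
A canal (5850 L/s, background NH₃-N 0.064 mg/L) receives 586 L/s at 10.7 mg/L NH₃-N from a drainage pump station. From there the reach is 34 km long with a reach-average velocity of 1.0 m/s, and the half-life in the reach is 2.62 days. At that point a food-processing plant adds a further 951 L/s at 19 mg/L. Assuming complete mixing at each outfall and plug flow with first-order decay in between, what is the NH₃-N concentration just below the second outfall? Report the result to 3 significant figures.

3.26 mg/L

After mixing, C = (5850·0.06400 + 586.0·10.70) / 6436 = 6645/6436 = 1.032 mg/L; combined flow 6436 L/s.
Travel time t = 34·1000 / 1.0 = 34000 s = 9.444 h.
Half-life 2.62 d → k = ln 2 / 2.62 = 0.2646 d⁻¹.
First-order decay: C = 1.032·exp(−k·t) = 1.032·0.9011 = 0.9303 mg/L.
Second outfall: C = (6436·0.9303 + 951.0·19.00)/7387 = 3.257 mg/L.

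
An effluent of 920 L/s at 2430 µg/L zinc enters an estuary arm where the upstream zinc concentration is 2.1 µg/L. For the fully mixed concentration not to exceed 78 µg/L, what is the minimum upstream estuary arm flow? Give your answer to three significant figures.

28500 L/s

Set C_mix = 78: (Q·2.100 + 920.0·2430) / (Q + 920.0) = 78
→ Q = 920.0·(2430 − 78)/(78 − 2.100) = 28510 L/s.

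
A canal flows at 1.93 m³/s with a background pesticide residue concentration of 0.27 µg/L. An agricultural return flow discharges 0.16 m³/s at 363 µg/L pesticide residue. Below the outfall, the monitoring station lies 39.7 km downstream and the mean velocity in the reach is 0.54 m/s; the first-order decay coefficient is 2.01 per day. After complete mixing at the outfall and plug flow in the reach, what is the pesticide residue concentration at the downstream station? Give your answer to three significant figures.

5.07 µg/L

Conservation of mass: C = (1.930·0.2700 + 0.1600·363.0) / 2.090 = 58.60/2.090 = 28.04 µg/L.
Travel time t = 39.7·1000 / 0.54 = 73520 s = 20.42 h.
First-order decay: C = 28.04·exp(−k·t) = 28.04·0.1808 = 5.070 µg/L.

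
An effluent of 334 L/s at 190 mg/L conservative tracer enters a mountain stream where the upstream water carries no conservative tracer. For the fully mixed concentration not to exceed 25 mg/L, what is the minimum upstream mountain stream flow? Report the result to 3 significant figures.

Set C_mix = 25: (Q·0 + 334.0·190.0) / (Q + 334.0) = 25
→ Q = 334.0·(190.0 − 25)/(25 − 0) = 2204 L/s.

2200 L/s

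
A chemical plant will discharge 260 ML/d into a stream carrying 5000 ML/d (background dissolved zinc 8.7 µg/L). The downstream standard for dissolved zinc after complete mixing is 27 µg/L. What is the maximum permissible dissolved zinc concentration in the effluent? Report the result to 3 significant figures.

379 µg/L

At the limit, (Qr·Cr + Qe·Cₑ)/(Qr + Qe) = 27:
Cₑ = (5260·27 − 5000·8.700) / 260.0 = 378.9 µg/L.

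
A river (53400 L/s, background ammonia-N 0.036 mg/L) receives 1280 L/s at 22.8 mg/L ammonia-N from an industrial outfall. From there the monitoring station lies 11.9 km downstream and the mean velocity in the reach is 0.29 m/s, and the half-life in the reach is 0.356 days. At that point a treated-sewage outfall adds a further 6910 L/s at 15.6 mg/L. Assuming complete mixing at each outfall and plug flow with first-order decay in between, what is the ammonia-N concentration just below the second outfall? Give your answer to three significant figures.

1.95 mg/L

Mixed concentration C = ΣQC/ΣQ = (53400·0.03600 + 1280·22.80) / 54680 = 31110/54680 = 0.5689 mg/L; combined flow 54680 L/s.
Travel time t = 11.9·1000 / 0.29 = 41030 s = 11.40 h.
Half-life 0.356 d → k = ln 2 / 0.356 = 1.947 d⁻¹.
Applying C = C₀e^(−kt): 0.5689 × 0.3966 = 0.2256 mg/L.
Second outfall: C = (54680·0.2256 + 6910·15.60)/61590 = 1.951 mg/L.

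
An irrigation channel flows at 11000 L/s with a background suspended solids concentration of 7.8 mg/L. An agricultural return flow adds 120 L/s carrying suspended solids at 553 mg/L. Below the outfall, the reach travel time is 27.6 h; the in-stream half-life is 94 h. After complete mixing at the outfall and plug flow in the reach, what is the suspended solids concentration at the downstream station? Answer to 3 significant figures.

11.2 mg/L

Conservation of mass: C = (11000·7.800 + 120.0·553.0) / 11120 = 152200/11120 = 13.68 mg/L.
Half-life 94 h → k = ln 2 / 94 = 0.007374 h⁻¹ = 0.1770 d⁻¹.
Applying C = C₀e^(−kt): 13.68 × 0.8159 = 11.16 mg/L.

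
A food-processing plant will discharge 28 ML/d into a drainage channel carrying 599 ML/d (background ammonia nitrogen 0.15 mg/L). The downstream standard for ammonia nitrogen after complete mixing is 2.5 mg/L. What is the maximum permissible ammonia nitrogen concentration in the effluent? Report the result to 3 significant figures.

At the limit, (Qr·Cr + Qe·Cₑ)/(Qr + Qe) = 2.5:
Cₑ = (627.0·2.5 − 599.0·0.1500) / 28.00 = 52.77 mg/L.

52.8 mg/L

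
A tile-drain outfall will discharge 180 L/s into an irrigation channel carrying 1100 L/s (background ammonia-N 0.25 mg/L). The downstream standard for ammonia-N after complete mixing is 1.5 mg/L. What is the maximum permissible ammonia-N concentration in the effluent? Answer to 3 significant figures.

9.14 mg/L

At the limit, (Qr·Cr + Qe·Cₑ)/(Qr + Qe) = 1.5:
Cₑ = (1280·1.5 − 1100·0.2500) / 180.0 = 9.139 mg/L.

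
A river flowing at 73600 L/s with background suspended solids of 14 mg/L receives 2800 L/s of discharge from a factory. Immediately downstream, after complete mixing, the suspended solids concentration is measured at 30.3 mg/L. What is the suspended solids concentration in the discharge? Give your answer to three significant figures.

459 mg/L

Mass balance: 73600·14.00 + 2800·Cₑ = 76400·30.30
→ Cₑ = (76400·30.30 − 73600·14.00) / 2800 = 458.8 mg/L.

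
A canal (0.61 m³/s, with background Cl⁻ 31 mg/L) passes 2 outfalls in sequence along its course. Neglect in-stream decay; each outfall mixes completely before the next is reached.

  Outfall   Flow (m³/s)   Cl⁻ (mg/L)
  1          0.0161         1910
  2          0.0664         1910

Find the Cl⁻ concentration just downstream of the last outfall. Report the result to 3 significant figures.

After outfall 1: Q = 0.6100 + 0.01610 = 0.6261 m³/s; C = (0.6100·31.00 + 0.01610·1910)/0.6261 = 79.32 mg/L.
After outfall 2: Q = 0.6261 + 0.06640 = 0.6925 m³/s; C = (0.6261·79.32 + 0.06640·1910)/0.6925 = 254.9 mg/L.

255 mg/L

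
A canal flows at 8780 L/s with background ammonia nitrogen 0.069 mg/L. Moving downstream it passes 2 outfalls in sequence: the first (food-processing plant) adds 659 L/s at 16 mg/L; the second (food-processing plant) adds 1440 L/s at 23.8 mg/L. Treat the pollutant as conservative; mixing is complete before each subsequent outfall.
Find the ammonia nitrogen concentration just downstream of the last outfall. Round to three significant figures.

4.18 mg/L

Outfall 1: combined Q = 9439 L/s; C = (8780·0.06900 + 659.0·16.00)/9439 = 1.181 mg/L.
Outfall 2: combined Q = 10880 L/s; C = (9439·1.181 + 1440·23.80)/10880 = 4.175 mg/L.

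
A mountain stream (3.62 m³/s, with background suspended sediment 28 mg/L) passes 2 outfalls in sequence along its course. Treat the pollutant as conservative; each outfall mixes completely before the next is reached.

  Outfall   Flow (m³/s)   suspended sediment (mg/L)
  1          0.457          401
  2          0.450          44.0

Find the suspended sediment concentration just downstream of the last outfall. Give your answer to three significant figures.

Below outfall 1: Q → 4.077 m³/s, C = (3.620·28.00 + 0.4570·401.0)/4.077 = 69.81 mg/L.
Below outfall 2: Q → 4.527 m³/s, C = (4.077·69.81 + 0.4500·44.00)/4.527 = 67.24 mg/L.

67.2 mg/L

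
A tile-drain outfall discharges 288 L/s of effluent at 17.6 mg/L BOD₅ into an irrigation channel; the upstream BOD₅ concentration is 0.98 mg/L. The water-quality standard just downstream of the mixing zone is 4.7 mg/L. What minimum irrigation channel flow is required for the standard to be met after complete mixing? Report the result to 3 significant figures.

999 L/s

Set C_mix = 4.7: (Q·0.9800 + 288.0·17.60) / (Q + 288.0) = 4.7
→ Q = 288.0·(17.60 − 4.7)/(4.7 − 0.9800) = 998.7 L/s.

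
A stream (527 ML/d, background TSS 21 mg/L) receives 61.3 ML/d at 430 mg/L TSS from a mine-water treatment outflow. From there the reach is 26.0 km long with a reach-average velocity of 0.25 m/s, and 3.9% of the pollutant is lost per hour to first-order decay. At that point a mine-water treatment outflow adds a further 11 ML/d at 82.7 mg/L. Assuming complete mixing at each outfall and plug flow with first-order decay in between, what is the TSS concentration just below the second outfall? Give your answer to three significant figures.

After mixing, C = (527.0·21.00 + 61.30·430.0) / 588.3 = 37430/588.3 = 63.62 mg/L; combined flow 588.3 ML/d.
Travel time t = 26.0·1000 / 0.25 = 104000 s = 28.89 h.
3.9%/h lost → k = −ln(1 − 0.039) = 0.03978 h⁻¹.
First-order decay: C = 63.62·exp(−k·t) = 63.62·0.3169 = 20.16 mg/L.
Second outfall: C = (588.3·20.16 + 11.00·82.70)/599.3 = 21.31 mg/L.

21.3 mg/L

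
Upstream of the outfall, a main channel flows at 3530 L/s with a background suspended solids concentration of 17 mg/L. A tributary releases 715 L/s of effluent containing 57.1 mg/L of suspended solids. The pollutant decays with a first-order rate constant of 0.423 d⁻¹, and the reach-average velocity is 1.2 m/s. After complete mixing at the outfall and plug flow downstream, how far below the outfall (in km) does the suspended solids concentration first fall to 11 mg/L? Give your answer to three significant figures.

189 km

Mixed concentration C = ΣQC/ΣQ = (3530·17.00 + 715.0·57.10) / 4245 = 100800/4245 = 23.75 mg/L.
Set 23.75·exp(−k·t) = 11 → t = ln(23.75/11)/k = 157200 s = 43.68 h.
Distance = v·t = 1.2·157200 = 188700 m = 188.7 km.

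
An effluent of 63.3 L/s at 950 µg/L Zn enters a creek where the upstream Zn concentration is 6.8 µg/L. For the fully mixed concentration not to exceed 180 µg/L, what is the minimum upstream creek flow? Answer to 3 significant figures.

Set C_mix = 180: (Q·6.800 + 63.30·950.0) / (Q + 63.30) = 180
→ Q = 63.30·(950.0 − 180)/(180 − 6.800) = 281.4 L/s.

281 L/s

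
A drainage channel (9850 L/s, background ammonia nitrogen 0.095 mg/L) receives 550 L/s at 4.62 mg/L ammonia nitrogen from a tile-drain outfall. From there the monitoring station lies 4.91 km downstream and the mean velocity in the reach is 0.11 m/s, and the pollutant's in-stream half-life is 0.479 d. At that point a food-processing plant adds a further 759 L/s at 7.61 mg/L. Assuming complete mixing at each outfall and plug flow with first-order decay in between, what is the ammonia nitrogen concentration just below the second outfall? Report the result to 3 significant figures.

Mixed concentration C = ΣQC/ΣQ = (9850·0.09500 + 550.0·4.620) / 10400 = 3477/10400 = 0.3343 mg/L; combined flow 10400 L/s.
Travel time t = 4.91·1000 / 0.11 = 44640 s = 12.40 h.
Half-life 0.479 d → k = ln 2 / 0.479 = 1.447 d⁻¹.
First-order decay: C = 0.3343·exp(−k·t) = 0.3343·0.4735 = 0.1583 mg/L.
At the second outfall, C = (10400·0.1583 + 759.0·7.610) / (10400 + 759.0) = 0.6651 mg/L.

0.665 mg/L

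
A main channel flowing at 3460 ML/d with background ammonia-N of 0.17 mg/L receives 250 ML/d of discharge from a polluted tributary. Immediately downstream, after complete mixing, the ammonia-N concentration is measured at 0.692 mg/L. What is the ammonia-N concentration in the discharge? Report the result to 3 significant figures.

Mass balance: 3460·0.1700 + 250.0·Cₑ = 3710·0.6920
→ Cₑ = (3710·0.6920 − 3460·0.1700) / 250.0 = 7.916 mg/L.

7.92 mg/L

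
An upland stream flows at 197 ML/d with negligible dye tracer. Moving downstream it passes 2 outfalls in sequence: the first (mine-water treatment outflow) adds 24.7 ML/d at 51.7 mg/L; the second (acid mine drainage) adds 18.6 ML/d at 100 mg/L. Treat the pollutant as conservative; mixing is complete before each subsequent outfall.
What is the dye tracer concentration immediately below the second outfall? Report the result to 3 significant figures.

Outfall 1: combined Q = 221.7 ML/d; C = (197.0·0 + 24.70·51.70)/221.7 = 5.760 mg/L.
Outfall 2: combined Q = 240.3 ML/d; C = (221.7·5.760 + 18.60·100.0)/240.3 = 13.05 mg/L.

13.1 mg/L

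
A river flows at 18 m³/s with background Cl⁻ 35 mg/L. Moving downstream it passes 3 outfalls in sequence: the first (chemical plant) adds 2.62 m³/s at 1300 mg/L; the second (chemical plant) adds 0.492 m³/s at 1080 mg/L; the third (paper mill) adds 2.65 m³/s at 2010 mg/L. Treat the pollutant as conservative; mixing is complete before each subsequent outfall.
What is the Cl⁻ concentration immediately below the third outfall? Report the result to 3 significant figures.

After outfall 1: Q = 18.00 + 2.620 = 20.62 m³/s; C = (18.00·35.00 + 2.620·1300)/20.62 = 195.7 mg/L.
After outfall 2: Q = 20.62 + 0.4920 = 21.11 m³/s; C = (20.62·195.7 + 0.4920·1080)/21.11 = 216.3 mg/L.
After outfall 3: Q = 21.11 + 2.650 = 23.76 m³/s; C = (21.11·216.3 + 2.650·2010)/23.76 = 416.4 mg/L.

416 mg/L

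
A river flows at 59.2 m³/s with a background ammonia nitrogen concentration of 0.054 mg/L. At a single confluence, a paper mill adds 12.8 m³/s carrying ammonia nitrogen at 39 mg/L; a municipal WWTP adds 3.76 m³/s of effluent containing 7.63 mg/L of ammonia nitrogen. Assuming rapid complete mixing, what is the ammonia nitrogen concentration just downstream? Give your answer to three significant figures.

7.01 mg/L

Mass balance: C = (59.20·0.05400 + 12.80·39.00 + 3.760·7.630) / 75.76 = 531.1/75.76 = 7.010 mg/L.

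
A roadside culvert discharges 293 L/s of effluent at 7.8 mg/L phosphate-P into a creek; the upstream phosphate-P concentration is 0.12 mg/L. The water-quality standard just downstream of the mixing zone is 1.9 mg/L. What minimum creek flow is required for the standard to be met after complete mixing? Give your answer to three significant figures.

Set C_mix = 1.9: (Q·0.1200 + 293.0·7.800) / (Q + 293.0) = 1.9
→ Q = 293.0·(7.800 − 1.9)/(1.9 − 0.1200) = 971.2 L/s.

971 L/s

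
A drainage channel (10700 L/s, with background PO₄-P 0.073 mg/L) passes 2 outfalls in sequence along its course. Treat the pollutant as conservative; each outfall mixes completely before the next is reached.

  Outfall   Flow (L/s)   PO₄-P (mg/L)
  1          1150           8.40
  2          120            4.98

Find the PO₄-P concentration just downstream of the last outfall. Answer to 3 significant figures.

0.922 mg/L

Below outfall 1: Q → 11850 L/s, C = (10700·0.07300 + 1150·8.400)/11850 = 0.8811 mg/L.
Below outfall 2: Q → 11970 L/s, C = (11850·0.8811 + 120.0·4.980)/11970 = 0.9222 mg/L.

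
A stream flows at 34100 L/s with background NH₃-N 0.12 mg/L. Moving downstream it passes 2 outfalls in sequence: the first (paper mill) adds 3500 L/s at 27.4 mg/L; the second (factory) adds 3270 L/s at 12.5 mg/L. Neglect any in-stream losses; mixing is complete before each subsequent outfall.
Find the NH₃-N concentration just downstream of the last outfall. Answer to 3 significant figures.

After outfall 1: Q = 34100 + 3500 = 37600 L/s; C = (34100·0.1200 + 3500·27.40)/37600 = 2.659 mg/L.
After outfall 2: Q = 37600 + 3270 = 40870 L/s; C = (37600·2.659 + 3270·12.50)/40870 = 3.447 mg/L.

3.45 mg/L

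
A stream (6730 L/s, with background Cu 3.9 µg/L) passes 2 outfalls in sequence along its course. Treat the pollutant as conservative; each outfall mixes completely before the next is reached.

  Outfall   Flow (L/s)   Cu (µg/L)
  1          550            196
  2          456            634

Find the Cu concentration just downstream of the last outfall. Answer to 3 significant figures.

After outfall 1: Q = 6730 + 550.0 = 7280 L/s; C = (6730·3.900 + 550.0·196.0)/7280 = 18.41 µg/L.
After outfall 2: Q = 7280 + 456.0 = 7736 L/s; C = (7280·18.41 + 456.0·634.0)/7736 = 54.70 µg/L.

54.7 µg/L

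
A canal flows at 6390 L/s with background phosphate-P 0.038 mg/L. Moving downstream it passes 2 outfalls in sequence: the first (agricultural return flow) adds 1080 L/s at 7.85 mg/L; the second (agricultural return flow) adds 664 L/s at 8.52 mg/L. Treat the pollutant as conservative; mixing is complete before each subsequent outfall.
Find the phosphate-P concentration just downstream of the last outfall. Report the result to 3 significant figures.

Below outfall 1: Q → 7470 L/s, C = (6390·0.03800 + 1080·7.850)/7470 = 1.167 mg/L.
Below outfall 2: Q → 8134 L/s, C = (7470·1.167 + 664.0·8.520)/8134 = 1.768 mg/L.

1.77 mg/L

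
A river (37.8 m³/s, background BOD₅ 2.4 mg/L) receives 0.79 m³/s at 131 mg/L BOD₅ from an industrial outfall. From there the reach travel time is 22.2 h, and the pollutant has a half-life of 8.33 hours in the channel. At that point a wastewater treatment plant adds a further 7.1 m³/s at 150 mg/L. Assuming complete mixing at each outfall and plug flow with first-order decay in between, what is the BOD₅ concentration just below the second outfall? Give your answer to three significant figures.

After mixing, C = (37.80·2.400 + 0.7900·131.0) / 38.59 = 194.2/38.59 = 5.033 mg/L; combined flow 38.59 m³/s.
Half-life 8.33 h → k = ln 2 / 8.33 = 0.08321 h⁻¹ = 1.997 d⁻¹.
Decay over the reach: 5.033·exp(−kt) = 5.033·0.1577 = 0.7935 mg/L.
At the second outfall, C = (38.59·0.7935 + 7.100·150.0) / (38.59 + 7.100) = 23.98 mg/L.

24.0 mg/L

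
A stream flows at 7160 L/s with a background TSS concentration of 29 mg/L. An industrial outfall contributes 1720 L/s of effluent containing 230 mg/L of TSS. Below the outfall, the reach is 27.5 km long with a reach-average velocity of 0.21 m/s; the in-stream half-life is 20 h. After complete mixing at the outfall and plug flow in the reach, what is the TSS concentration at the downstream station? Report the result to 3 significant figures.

19.3 mg/L

Flow-weighted average: C = (7160·29.00 + 1720·230.0) / 8880 = 603200/8880 = 67.93 mg/L.
Travel time t = 27.5·1000 / 0.21 = 131000 s = 36.38 h.
Half-life 20 h → k = ln 2 / 20 = 0.03466 h⁻¹ = 0.8318 d⁻¹.
Applying C = C₀e^(−kt): 67.93 × 0.2835 = 19.26 mg/L.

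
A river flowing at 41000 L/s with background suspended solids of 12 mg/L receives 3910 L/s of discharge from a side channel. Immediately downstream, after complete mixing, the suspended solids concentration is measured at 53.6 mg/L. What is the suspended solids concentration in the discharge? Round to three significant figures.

Mass balance: 41000·12.00 + 3910·Cₑ = 44910·53.60
→ Cₑ = (44910·53.60 − 41000·12.00) / 3910 = 489.8 mg/L.

490 mg/L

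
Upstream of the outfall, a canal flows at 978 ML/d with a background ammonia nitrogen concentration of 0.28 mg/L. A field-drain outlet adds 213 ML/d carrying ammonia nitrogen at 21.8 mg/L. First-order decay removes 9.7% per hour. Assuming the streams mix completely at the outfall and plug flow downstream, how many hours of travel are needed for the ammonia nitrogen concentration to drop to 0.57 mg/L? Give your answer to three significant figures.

19.4 h

Mixed concentration C = ΣQC/ΣQ = (978.0·0.2800 + 213.0·21.80) / 1191 = 4917/1191 = 4.129 mg/L.
9.7%/h lost → k = −ln(1 − 0.097) = 0.1020 h⁻¹.
4.129·exp(−k·t) = 0.57 → t = ln(4.129/0.57)/k = 69860 s = 19.41 h.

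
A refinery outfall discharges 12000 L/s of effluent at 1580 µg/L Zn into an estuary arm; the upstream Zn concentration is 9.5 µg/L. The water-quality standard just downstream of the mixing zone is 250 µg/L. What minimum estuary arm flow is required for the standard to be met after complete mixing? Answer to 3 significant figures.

Set C_mix = 250: (Q·9.500 + 12000·1580) / (Q + 12000) = 250
→ Q = 12000·(1580 − 250)/(250 − 9.500) = 66360 L/s.

66400 L/s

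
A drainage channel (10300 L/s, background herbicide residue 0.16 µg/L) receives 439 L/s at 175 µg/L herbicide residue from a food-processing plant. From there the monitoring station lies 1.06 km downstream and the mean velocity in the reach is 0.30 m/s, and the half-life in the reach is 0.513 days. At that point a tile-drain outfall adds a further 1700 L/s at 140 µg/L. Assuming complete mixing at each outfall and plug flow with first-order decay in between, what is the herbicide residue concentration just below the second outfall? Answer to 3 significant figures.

Mixed concentration C = ΣQC/ΣQ = (10300·0.1600 + 439.0·175.0) / 10740 = 78470/10740 = 7.307 µg/L; combined flow 10740 L/s.
Travel time t = 1.06·1000 / 0.30 = 3533 s = 0.9815 h.
Half-life 0.513 d → k = ln 2 / 0.513 = 1.351 d⁻¹.
First-order decay: C = 7.307·exp(−k·t) = 7.307·0.9462 = 6.914 µg/L.
Second outfall: C = (10740·6.914 + 1700·140.0)/12440 = 25.10 µg/L.

25.1 µg/L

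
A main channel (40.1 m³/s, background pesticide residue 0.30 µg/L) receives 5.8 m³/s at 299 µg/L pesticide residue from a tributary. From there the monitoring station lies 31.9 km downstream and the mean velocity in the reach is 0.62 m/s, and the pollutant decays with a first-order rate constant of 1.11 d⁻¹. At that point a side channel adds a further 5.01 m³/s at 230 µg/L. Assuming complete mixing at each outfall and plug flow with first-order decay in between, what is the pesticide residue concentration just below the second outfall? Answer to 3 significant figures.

40.3 µg/L

Mixed concentration C = ΣQC/ΣQ = (40.10·0.3000 + 5.800·299.0) / 45.90 = 1746/45.90 = 38.04 µg/L; combined flow 45.90 m³/s.
Travel time t = 31.9·1000 / 0.62 = 51450 s = 14.29 h.
First-order decay: C = 38.04·exp(−k·t) = 38.04·0.5163 = 19.64 µg/L.
At the second outfall, C = (45.90·19.64 + 5.010·230.0) / (45.90 + 5.010) = 40.34 µg/L.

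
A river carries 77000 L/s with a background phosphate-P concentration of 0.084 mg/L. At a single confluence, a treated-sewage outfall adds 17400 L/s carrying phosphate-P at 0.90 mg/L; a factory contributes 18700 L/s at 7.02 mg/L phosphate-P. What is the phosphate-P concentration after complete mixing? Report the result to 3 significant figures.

1.36 mg/L

Conservation of mass: C = (77000·0.08400 + 17400·0.9000 + 18700·7.020) / 113100 = 153400/113100 = 1.356 mg/L.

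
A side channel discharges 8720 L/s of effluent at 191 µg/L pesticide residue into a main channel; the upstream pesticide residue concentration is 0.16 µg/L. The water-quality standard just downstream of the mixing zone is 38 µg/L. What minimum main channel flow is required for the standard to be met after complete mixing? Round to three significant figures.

35300 L/s

Set C_mix = 38: (Q·0.1600 + 8720·191.0) / (Q + 8720) = 38
→ Q = 8720·(191.0 − 38)/(38 − 0.1600) = 35260 L/s.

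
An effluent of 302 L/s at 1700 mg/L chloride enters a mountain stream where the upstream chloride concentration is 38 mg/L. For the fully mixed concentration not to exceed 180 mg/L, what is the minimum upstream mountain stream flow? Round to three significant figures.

Set C_mix = 180: (Q·38.00 + 302.0·1700) / (Q + 302.0) = 180
→ Q = 302.0·(1700 − 180)/(180 − 38.00) = 3233 L/s.

3230 L/s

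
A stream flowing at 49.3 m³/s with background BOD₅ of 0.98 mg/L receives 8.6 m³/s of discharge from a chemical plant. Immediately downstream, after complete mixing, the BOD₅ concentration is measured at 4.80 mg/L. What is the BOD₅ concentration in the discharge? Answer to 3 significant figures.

Mass balance: 49.30·0.9800 + 8.600·Cₑ = 57.90·4.800
→ Cₑ = (57.90·4.800 − 49.30·0.9800) / 8.600 = 26.70 mg/L.

26.7 mg/L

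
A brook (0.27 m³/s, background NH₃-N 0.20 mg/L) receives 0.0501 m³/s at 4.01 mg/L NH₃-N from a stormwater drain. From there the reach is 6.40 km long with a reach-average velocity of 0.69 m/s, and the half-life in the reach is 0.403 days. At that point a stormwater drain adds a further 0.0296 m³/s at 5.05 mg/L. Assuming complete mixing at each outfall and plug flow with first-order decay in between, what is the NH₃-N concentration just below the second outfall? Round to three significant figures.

1.03 mg/L

Flow-weighted average: C = (0.2700·0.2000 + 0.05010·4.010) / 0.3201 = 0.2549/0.3201 = 0.7963 mg/L; combined flow 0.3201 m³/s.
Travel time t = 6.40·1000 / 0.69 = 9275 s = 2.576 h.
Half-life 0.403 d → k = ln 2 / 0.403 = 1.720 d⁻¹.
Applying C = C₀e^(−kt): 0.7963 × 0.8314 = 0.6621 mg/L.
At the second outfall, C = (0.3201·0.6621 + 0.02960·5.050) / (0.3201 + 0.02960) = 1.033 mg/L.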